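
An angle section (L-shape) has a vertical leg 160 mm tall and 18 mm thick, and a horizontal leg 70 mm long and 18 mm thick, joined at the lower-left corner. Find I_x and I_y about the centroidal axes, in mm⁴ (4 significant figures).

Split into non-overlapping primitives; take the origin at the lower-left of the bounding box.
Vertical leg: 18 × 160, A = 2 880 mm², y = 80 mm, Ī = 6 144 000 mm⁴.
Horizontal leg (remainder): 52 × 18, A = 936 mm², y = 9 mm, Ī = 25 272 mm⁴.
Centroid: ȳ = ΣA·y / ΣA = 62.5849 mm.
Transfer each piece to the centroidal x-axis using Ī + A·d² with d = y − 62.5849:
  vertical leg: d = 17.4151 mm → contributes +7 017 462 mm⁴
  horizontal leg (remainder): d = -53.5849 mm → contributes +2 712 848 mm⁴
Total I = 9 730 310 mm⁴.
For the y-axis: x̄ = 17.5849 mm.
Repeating about the centroidal y-axis gives I_y = 1 154 030 mm⁴.

I_x ≈ 9.730 × 10⁶ mm⁴, I_y ≈ 1.154 × 10⁶ mm⁴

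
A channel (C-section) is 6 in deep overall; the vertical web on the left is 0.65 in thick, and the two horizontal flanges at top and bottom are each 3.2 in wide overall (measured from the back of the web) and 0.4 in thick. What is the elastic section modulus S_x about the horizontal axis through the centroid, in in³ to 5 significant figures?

Break the section into simple shapes (no overlaps), measuring from the bottom-left corner of the bounding box.
Web: 0.65 × 6, A = 3.9 in², y = 3 in, Ī = 11.7 in⁴.
Top flange (beyond web): 2.55 × 0.4, A = 1.02 in², y = 5.8 in, Ī = 0.0136 in⁴.
Bottom flange (beyond web): 2.55 × 0.4, A = 1.02 in², y = 0.2 in, Ī = 0.0136 in⁴.
By symmetry the centroid is at mid-height, ȳ = 3 in.
Transfer each piece to the horizontal axis through the centroid using Ī + A·d² with d = y − 3:
  web: d = 0 in → contributes +11.7 in⁴
  top flange (beyond web): d = 2.8 in → contributes +8.0104 in⁴
  bottom flange (beyond web): d = -2.8 in → contributes +8.0104 in⁴
Total I = 27.7208 in⁴.
Extreme fibre distance c = 3 in; S = I/c = 9.240267 in³.

S_x ≈ 9.2403 in³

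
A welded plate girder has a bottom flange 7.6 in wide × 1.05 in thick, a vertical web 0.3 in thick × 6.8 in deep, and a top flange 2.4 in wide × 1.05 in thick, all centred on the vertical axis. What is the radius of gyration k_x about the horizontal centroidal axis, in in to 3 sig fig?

Split into non-overlapping primitives; take the origin at the lower-left of the bounding box.
Bottom plate: 7.6 × 1.05, A = 7.98 in², y = 0.525 in, Ī = 0.73316 in⁴.
Web plate: 0.3 × 6.8, A = 2.04 in², y = 4.45 in, Ī = 7.8608 in⁴.
Top plate: 2.4 × 1.05, A = 2.52 in², y = 8.375 in, Ī = 0.23153 in⁴.
Centroid: ȳ = ΣA·y / ΣA = 2.741 in.
Transfer each piece to the horizontal centroidal axis using Ī + A·d² with d = y − 2.741:
  bottom plate: d = -2.216 in → contributes +39.921 in⁴
  web plate: d = 1.709 in → contributes +13.819 in⁴
  top plate: d = 5.634 in → contributes +80.22 in⁴
Total I = 133.96 in⁴.
Radius of gyration: k = √(I/A) = √(133.96 / 12.54) = 3.2684 in.

k_x ≈ 3.27 in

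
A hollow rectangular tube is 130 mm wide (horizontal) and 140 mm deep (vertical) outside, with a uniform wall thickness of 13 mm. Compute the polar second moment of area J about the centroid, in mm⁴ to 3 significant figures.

Split into non-overlapping primitives; take the origin at the lower-left of the bounding box.
Outer rectangle: 130 × 140, A = 18 200 mm², y = 70 mm, Ī = 29 726 667 mm⁴.
Inner void (subtracted): 104 × 114, A = 11 856 mm², y = 70 mm, Ī = 12 840 048 mm⁴.
By symmetry the centroid is at mid-height, ȳ = 70 mm.
All pieces are centred on the centroidal x-axis, so I = ΣĪ (holes subtracted) = 16 886 619 mm⁴.
Repeating about the centroidal y-axis gives I_y = 14 945 459 mm⁴.
Polar second moment: J = I_x + I_y = 31 832 077 mm⁴.

J ≈ 3.18 × 10⁷ mm⁴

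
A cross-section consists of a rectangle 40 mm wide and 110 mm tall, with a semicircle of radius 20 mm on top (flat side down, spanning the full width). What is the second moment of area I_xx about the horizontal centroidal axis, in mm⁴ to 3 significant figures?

I_xx ≈ 6.67 × 10⁶ mm⁴

Treat the section as a set of non-overlapping primitives; coordinates are from the bounding-box lower-left.
Rectangular body: 40 × 110, A = 4 400 mm², y = 55 mm, Ī = 4 436 667 mm⁴.
Semicircular cap: semicircle r = 20, A = 628.32 mm², y = 118.49 mm, Ī = 17 561 mm⁴.
Centroid: ȳ = ΣA·y / ΣA = 62.933 mm.
Transfer each piece to the horizontal centroidal axis using Ī + A·d² with d = y − 62.933:
  rectangular body: d = -7.9332 mm → contributes +4 713 586 mm⁴
  semicircular cap: d = 55.555 mm → contributes +1 956 779 mm⁴
Total I = 6 670 365 mm⁴.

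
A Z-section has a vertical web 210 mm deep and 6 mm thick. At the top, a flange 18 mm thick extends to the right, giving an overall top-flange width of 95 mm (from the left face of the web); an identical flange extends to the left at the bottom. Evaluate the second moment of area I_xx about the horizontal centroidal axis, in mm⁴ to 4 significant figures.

Break the section into simple shapes (no overlaps), measuring from the bottom-left corner of the bounding box.
Web: 6 × 210, A = 1 260 mm², y = 105 mm, Ī = 4 630 500 mm⁴.
Top flange (beyond web): 89 × 18, A = 1 602 mm², y = 201 mm, Ī = 43 254 mm⁴.
Bottom flange (beyond web): 89 × 18, A = 1 602 mm², y = 9 mm, Ī = 43 254 mm⁴.
Centroid: ȳ = ΣA·y / ΣA = 105 mm.
Transfer each piece to the horizontal centroidal axis using Ī + A·d² with d = y − 105:
  web: d = 0 mm → contributes +4 630 500 mm⁴
  top flange (beyond web): d = 96 mm → contributes +14 807 286 mm⁴
  bottom flange (beyond web): d = -96 mm → contributes +14 807 286 mm⁴
Total I = 34 245 072 mm⁴.

I_xx ≈ 3.425 × 10⁷ mm⁴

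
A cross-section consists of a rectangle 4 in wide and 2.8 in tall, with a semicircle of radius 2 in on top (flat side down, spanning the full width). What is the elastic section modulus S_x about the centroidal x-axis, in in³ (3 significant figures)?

S_x ≈ 11.4 in³

Treat the section as a set of non-overlapping primitives; coordinates are from the bounding-box lower-left.
Rectangular body: 4 × 2.8, A = 11.2 in², y = 1.4 in, Ī = 7.3173 in⁴.
Semicircular cap: semicircle r = 2, A = 6.2832 in², y = 3.6488 in, Ī = 1.7561 in⁴.
Centroid: ȳ = ΣA·y / ΣA = 2.2082 in.
Transfer each piece to the centroidal x-axis using Ī + A·d² with d = y − 2.2082:
  rectangular body: d = -0.80819 in → contributes +14.633 in⁴
  semicircular cap: d = 1.4406 in → contributes +14.796 in⁴
Total I = 29.429 in⁴.
Extreme fibre distance c = 2.5918 in; S = I/c = 11.355 in³.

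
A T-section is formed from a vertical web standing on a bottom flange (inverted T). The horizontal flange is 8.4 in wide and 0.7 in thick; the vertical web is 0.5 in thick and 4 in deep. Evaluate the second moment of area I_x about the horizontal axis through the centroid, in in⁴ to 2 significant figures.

Treat the section as a set of non-overlapping primitives; coordinates are from the bounding-box lower-left.
Flange: 8.4 × 0.7, A = 5.88 in², y = 0.35 in, Ī = 0.2401 in⁴.
Web: 0.5 × 4, A = 2 in², y = 2.7 in, Ī = 2.667 in⁴.
Centroid: ȳ = ΣA·y / ΣA = 0.9464 in.
Transfer each piece to the horizontal axis through the centroid using Ī + A·d² with d = y − 0.9464:
  flange: d = -0.5964 in → contributes +2.332 in⁴
  web: d = 1.754 in → contributes +8.817 in⁴
Total I = 11.15 in⁴.

I_x ≈ 11 in⁴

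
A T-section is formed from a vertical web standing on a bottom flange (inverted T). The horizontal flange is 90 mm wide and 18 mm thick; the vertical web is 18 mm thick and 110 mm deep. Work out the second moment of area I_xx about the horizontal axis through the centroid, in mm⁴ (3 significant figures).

Decompose the section into non-overlapping parts with the origin at the bottom-left of its bounding rectangle.
Flange: 90 × 18, A = 1 620 mm², y = 9 mm, Ī = 43 740 mm⁴.
Web: 18 × 110, A = 1 980 mm², y = 73 mm, Ī = 1 996 500 mm⁴.
Centroid: ȳ = ΣA·y / ΣA = 44.2 mm.
Transfer each piece to the horizontal axis through the centroid using Ī + A·d² with d = y − 44.2:
  flange: d = -35.2 mm → contributes +2 050 985 mm⁴
  web: d = 28.8 mm → contributes +3 638 791 mm⁴
Total I = 5 689 776 mm⁴.

I_xx ≈ 5.69 × 10⁶ mm⁴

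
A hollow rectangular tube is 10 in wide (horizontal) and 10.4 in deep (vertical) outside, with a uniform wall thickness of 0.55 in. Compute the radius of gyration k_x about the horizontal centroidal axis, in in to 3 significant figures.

Treat the section as a set of non-overlapping primitives; coordinates are from the bounding-box lower-left.
Outer rectangle: 10 × 10.4, A = 104 in², y = 5.2 in, Ī = 937.39 in⁴.
Inner void (subtracted): 8.9 × 9.3, A = 82.77 in², y = 5.2 in, Ī = 596.56 in⁴.
By symmetry the centroid is at mid-height, ȳ = 5.2 in.
All pieces are centred on the horizontal centroidal axis, so I = ΣĪ (holes subtracted) = 340.82 in⁴.
Radius of gyration: k = √(I/A) = √(340.82 / 21.23) = 4.0067 in.

k_x ≈ 4.01 in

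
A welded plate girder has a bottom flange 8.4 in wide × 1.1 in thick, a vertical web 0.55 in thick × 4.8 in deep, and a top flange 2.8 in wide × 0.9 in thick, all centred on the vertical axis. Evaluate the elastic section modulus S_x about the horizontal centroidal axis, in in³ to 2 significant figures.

Split into non-overlapping primitives; take the origin at the lower-left of the bounding box.
Bottom plate: 8.4 × 1.1, A = 9.24 in², y = 0.55 in, Ī = 0.9317 in⁴.
Web plate: 0.55 × 4.8, A = 2.64 in², y = 3.5 in, Ī = 5.069 in⁴.
Top plate: 2.8 × 0.9, A = 2.52 in², y = 6.35 in, Ī = 0.1701 in⁴.
Centroid: ȳ = ΣA·y / ΣA = 2.106 in.
Transfer each piece to the horizontal centroidal axis using Ī + A·d² with d = y − 2.106:
  bottom plate: d = -1.556 in → contributes +23.3 in⁴
  web plate: d = 1.394 in → contributes +10.2 in⁴
  top plate: d = 4.244 in → contributes +45.56 in⁴
Total I = 79.06 in⁴.
Extreme fibre distance c = 4.694 in; S = I/c = 16.84 in³.

S_x ≈ 17 in³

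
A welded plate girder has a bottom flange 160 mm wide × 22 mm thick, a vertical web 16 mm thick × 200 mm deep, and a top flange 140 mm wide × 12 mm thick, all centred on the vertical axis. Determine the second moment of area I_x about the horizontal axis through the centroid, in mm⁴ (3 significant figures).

I_x ≈ 6.77 × 10⁷ mm⁴

Break the section into simple shapes (no overlaps), measuring from the bottom-left corner of the bounding box.
Bottom plate: 160 × 22, A = 3 520 mm², y = 11 mm, Ī = 141 973 mm⁴.
Web plate: 16 × 200, A = 3 200 mm², y = 122 mm, Ī = 10 666 667 mm⁴.
Top plate: 140 × 12, A = 1 680 mm², y = 228 mm, Ī = 20 160 mm⁴.
Centroid: ȳ = ΣA·y / ΣA = 96.686 mm.
Transfer each piece to the horizontal axis through the centroid using Ī + A·d² with d = y − 96.686:
  bottom plate: d = -85.686 mm → contributes +25 985 960 mm⁴
  web plate: d = 25.314 mm → contributes +12 717 268 mm⁴
  top plate: d = 131.31 mm → contributes +28 989 142 mm⁴
Total I = 67 692 370 mm⁴.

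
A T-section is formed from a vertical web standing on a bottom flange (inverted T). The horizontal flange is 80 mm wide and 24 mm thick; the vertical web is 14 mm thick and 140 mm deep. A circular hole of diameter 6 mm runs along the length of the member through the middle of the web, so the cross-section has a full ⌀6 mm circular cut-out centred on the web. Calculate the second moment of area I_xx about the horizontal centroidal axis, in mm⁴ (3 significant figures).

I_xx ≈ 9.77 × 10⁶ mm⁴

Break the section into simple shapes (no overlaps), measuring from the bottom-left corner of the bounding box.
Flange: 80 × 24, A = 1 920 mm², y = 12 mm, Ī = 92 160 mm⁴.
Web: 14 × 140, A = 1 960 mm², y = 94 mm, Ī = 3 201 333 mm⁴.
Hole (subtracted): ⌀6, A = 28.274 mm², y = 94 mm, Ī = 63.617 mm⁴.
Centroid: ȳ = ΣA·y / ΣA = 53.125 mm.
Transfer each piece to the horizontal centroidal axis using Ī + A·d² with d = y − 53.125:
  flange: d = -41.125 mm → contributes +3 339 361 mm⁴
  web: d = 40.875 mm → contributes +6 476 064 mm⁴
  hole: d = 40.875 mm → contributes −47 304 mm⁴
Total I = 9 768 121 mm⁴.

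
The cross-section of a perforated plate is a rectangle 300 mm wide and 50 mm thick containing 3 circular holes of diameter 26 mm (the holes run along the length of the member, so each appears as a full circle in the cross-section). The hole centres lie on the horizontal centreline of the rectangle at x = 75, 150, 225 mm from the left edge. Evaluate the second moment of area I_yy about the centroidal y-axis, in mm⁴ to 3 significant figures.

Decompose the section into non-overlapping parts with the origin at the bottom-left of its bounding rectangle.
Plate: 300 × 50, A = 15 000 mm², x = 150 mm, Ī = 112 500 000 mm⁴.
Hole 1 (subtracted): ⌀26, A = 530.93 mm², x = 75 mm, Ī = 22 432 mm⁴.
Hole 2 (subtracted): ⌀26, A = 530.93 mm², x = 150 mm, Ī = 22 432 mm⁴.
Hole 3 (subtracted): ⌀26, A = 530.93 mm², x = 225 mm, Ī = 22 432 mm⁴.
By symmetry the centroid is at mid-width, x̄ = 150 mm.
Transfer each piece to the centroidal y-axis using Ī + A·d² with d = x − 150:
  plate: d = 0 mm → contributes +112 500 000 mm⁴
  hole 1: d = -75 mm → contributes −3 008 908 mm⁴
  hole 2: d = 0 mm → contributes −22 432 mm⁴
  hole 3: d = 75 mm → contributes −3 008 908 mm⁴
Total I = 106 459 752 mm⁴.

I_yy ≈ 1.06 × 10⁸ mm⁴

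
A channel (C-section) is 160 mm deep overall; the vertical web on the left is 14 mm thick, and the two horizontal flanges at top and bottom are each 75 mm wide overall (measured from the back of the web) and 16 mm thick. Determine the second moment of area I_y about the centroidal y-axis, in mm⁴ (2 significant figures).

I_y ≈ 2.1 × 10⁶ mm⁴

Treat the section as a set of non-overlapping primitives; coordinates are from the bounding-box lower-left.
Web: 14 × 160, A = 2 240 mm², x = 7 mm, Ī = 36 587 mm⁴.
Top flange (beyond web): 61 × 16, A = 976 mm², x = 44.5 mm, Ī = 302 641 mm⁴.
Bottom flange (beyond web): 61 × 16, A = 976 mm², x = 44.5 mm, Ī = 302 641 mm⁴.
Centroid: x̄ = ΣA·x / ΣA = 24.46 mm.
Transfer each piece to the centroidal y-axis using Ī + A·d² with d = x − 24.46:
  web: d = -17.46 mm → contributes +719 598 mm⁴
  top flange (beyond web): d = 20.04 mm → contributes +694 533 mm⁴
  bottom flange (beyond web): d = 20.04 mm → contributes +694 533 mm⁴
Total I = 2 108 663 mm⁴.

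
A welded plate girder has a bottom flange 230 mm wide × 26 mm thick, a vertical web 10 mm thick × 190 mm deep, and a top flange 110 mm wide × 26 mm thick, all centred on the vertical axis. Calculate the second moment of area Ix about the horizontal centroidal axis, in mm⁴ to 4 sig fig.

Break the section into simple shapes (no overlaps), measuring from the bottom-left corner of the bounding box.
Bottom plate: 230 × 26, A = 5 980 mm², y = 13 mm, Ī = 336 873 mm⁴.
Web plate: 10 × 190, A = 1 900 mm², y = 121 mm, Ī = 5 715 833 mm⁴.
Top plate: 110 × 26, A = 2 860 mm², y = 229 mm, Ī = 161 113 mm⁴.
Centroid: ȳ = ΣA·y / ΣA = 89.6257 mm.
Transfer each piece to the horizontal centroidal axis using Ī + A·d² with d = y − 89.6257:
  bottom plate: d = -76.6257 mm → contributes +35 448 429 mm⁴
  web plate: d = 31.3743 mm → contributes +7 586 092 mm⁴
  top plate: d = 139.374 mm → contributes +55 717 174 mm⁴
Total I = 98 751 695 mm⁴.

Ix ≈ 9.875 × 10⁷ mm⁴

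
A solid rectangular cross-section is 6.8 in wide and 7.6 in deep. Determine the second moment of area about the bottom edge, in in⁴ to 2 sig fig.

The section: 6.8 × 7.6, A = 51.68 in², y = 3.8 in, Ī = 248.8 in⁴.
Transfer it to the base of the section using Ī + A·d² with d = y − 0:
  the section: d = 3.8 in → contributes +995 in⁴
Total I = 995 in⁴.

I_base ≈ 1000 in⁴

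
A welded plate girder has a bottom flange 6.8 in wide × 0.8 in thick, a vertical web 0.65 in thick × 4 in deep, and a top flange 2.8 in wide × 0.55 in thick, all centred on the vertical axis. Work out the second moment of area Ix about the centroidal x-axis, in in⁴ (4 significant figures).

Decompose the section into non-overlapping parts with the origin at the bottom-left of its bounding rectangle.
Bottom plate: 6.8 × 0.8, A = 5.44 in², y = 0.4 in, Ī = 0.290133 in⁴.
Web plate: 0.65 × 4, A = 2.6 in², y = 2.8 in, Ī = 3.46667 in⁴.
Top plate: 2.8 × 0.55, A = 1.54 in², y = 5.075 in, Ī = 0.0388208 in⁴.
Centroid: ȳ = ΣA·y / ΣA = 1.80287 in.
Transfer each piece to the centroidal x-axis using Ī + A·d² with d = y − 1.80287:
  bottom plate: d = -1.40287 in → contributes +10.9963 in⁴
  web plate: d = 0.997129 in → contributes +6.05176 in⁴
  top plate: d = 3.27213 in → contributes +16.5273 in⁴
Total I = 33.5754 in⁴.

Ix ≈ 33.58 in⁴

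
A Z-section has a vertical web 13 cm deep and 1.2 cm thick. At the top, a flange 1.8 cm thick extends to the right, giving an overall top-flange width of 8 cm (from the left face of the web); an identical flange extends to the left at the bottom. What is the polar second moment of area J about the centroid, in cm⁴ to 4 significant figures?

J ≈ 1482 cm⁴

Break the section into simple shapes (no overlaps), measuring from the bottom-left corner of the bounding box.
Web: 1.2 × 13, A = 15.6 cm², y = 6.5 cm, Ī = 219.7 cm⁴.
Top flange (beyond web): 6.8 × 1.8, A = 12.24 cm², y = 12.1 cm, Ī = 3.3048 cm⁴.
Bottom flange (beyond web): 6.8 × 1.8, A = 12.24 cm², y = 0.9 cm, Ī = 3.3048 cm⁴.
Centroid: ȳ = ΣA·y / ΣA = 6.5 cm.
Transfer each piece to the centroidal x-axis using Ī + A·d² with d = y − 6.5:
  web: d = 0 cm → contributes +219.7 cm⁴
  top flange (beyond web): d = 5.6 cm → contributes +387.151 cm⁴
  bottom flange (beyond web): d = -5.6 cm → contributes +387.151 cm⁴
Total I = 994.002 cm⁴.
For the y-axis: x̄ = 7.4 cm.
Repeating about the centroidal y-axis gives I_y = 487.882 cm⁴.
Polar second moment: J = I_x + I_y = 1481.88 cm⁴.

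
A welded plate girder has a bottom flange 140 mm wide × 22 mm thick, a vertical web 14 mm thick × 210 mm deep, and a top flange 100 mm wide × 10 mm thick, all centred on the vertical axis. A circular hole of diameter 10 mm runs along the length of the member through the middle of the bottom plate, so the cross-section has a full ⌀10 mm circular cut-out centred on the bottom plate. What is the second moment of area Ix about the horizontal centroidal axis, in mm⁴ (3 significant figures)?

Treat the section as a set of non-overlapping primitives; coordinates are from the bounding-box lower-left.
Bottom plate: 140 × 22, A = 3 080 mm², y = 11 mm, Ī = 124 227 mm⁴.
Web plate: 14 × 210, A = 2 940 mm², y = 127 mm, Ī = 10 804 500 mm⁴.
Top plate: 100 × 10, A = 1 000 mm², y = 237 mm, Ī = 8333.3 mm⁴.
Hole (subtracted): ⌀10, A = 78.54 mm², y = 11 mm, Ī = 490.87 mm⁴.
Centroid: ȳ = ΣA·y / ΣA = 92.689 mm.
Transfer each piece to the horizontal centroidal axis using Ī + A·d² with d = y − 92.689:
  bottom plate: d = -81.689 mm → contributes +20 677 284 mm⁴
  web plate: d = 34.311 mm → contributes +14 265 627 mm⁴
  top plate: d = 144.31 mm → contributes +20 834 037 mm⁴
  hole: d = -81.689 mm → contributes −524 593 mm⁴
Total I = 55 252 355 mm⁴.

Ix ≈ 5.53 × 10⁷ mm⁴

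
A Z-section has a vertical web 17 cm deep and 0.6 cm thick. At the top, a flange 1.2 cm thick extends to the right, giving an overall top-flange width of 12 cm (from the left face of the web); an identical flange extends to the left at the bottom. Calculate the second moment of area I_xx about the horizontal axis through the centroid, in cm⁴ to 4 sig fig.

I_xx ≈ 1956 cm⁴

Treat the section as a set of non-overlapping primitives; coordinates are from the bounding-box lower-left.
Web: 0.6 × 17, A = 10.2 cm², y = 8.5 cm, Ī = 245.65 cm⁴.
Top flange (beyond web): 11.4 × 1.2, A = 13.68 cm², y = 16.4 cm, Ī = 1.6416 cm⁴.
Bottom flange (beyond web): 11.4 × 1.2, A = 13.68 cm², y = 0.6 cm, Ī = 1.6416 cm⁴.
Centroid: ȳ = ΣA·y / ΣA = 8.5 cm.
Transfer each piece to the horizontal axis through the centroid using Ī + A·d² with d = y − 8.5:
  web: d = 0 cm → contributes +245.65 cm⁴
  top flange (beyond web): d = 7.9 cm → contributes +855.41 cm⁴
  bottom flange (beyond web): d = -7.9 cm → contributes +855.41 cm⁴
Total I = 1956.47 cm⁴.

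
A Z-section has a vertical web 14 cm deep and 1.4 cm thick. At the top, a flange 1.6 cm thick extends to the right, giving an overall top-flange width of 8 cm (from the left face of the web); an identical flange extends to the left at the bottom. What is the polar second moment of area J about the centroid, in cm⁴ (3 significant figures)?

Decompose the section into non-overlapping parts with the origin at the bottom-left of its bounding rectangle.
Web: 1.4 × 14, A = 19.6 cm², y = 7 cm, Ī = 320.13 cm⁴.
Top flange (beyond web): 6.6 × 1.6, A = 10.56 cm², y = 13.2 cm, Ī = 2.2528 cm⁴.
Bottom flange (beyond web): 6.6 × 1.6, A = 10.56 cm², y = 0.8 cm, Ī = 2.2528 cm⁴.
Centroid: ȳ = ΣA·y / ΣA = 7 cm.
Transfer each piece to the centroidal x-axis using Ī + A·d² with d = y − 7:
  web: d = 0 cm → contributes +320.13 cm⁴
  top flange (beyond web): d = 6.2 cm → contributes +408.18 cm⁴
  bottom flange (beyond web): d = -6.2 cm → contributes +408.18 cm⁴
Total I = 1136.5 cm⁴.
For the y-axis: x̄ = 7.3 cm.
Repeating about the centroidal y-axis gives I_y = 417.79 cm⁴.
Polar second moment: J = I_x + I_y = 1554.3 cm⁴.

J ≈ 1550 cm⁴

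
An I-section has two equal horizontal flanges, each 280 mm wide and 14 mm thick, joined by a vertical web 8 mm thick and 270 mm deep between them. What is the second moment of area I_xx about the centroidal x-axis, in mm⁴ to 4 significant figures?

I_xx ≈ 1.713 × 10⁸ mm⁴

Treat the section as a set of non-overlapping primitives; coordinates are from the bounding-box lower-left.
Bottom flange: 280 × 14, A = 3 920 mm², y = 7 mm, Ī = 64026.7 mm⁴.
Web: 8 × 270, A = 2 160 mm², y = 149 mm, Ī = 13 122 000 mm⁴.
Top flange: 280 × 14, A = 3 920 mm², y = 291 mm, Ī = 64026.7 mm⁴.
By symmetry the centroid is at mid-height, ȳ = 149 mm.
Transfer each piece to the centroidal x-axis using Ī + A·d² with d = y − 149:
  bottom flange: d = -142 mm → contributes +79 106 907 mm⁴
  web: d = 0 mm → contributes +13 122 000 mm⁴
  top flange: d = 142 mm → contributes +79 106 907 mm⁴
Total I = 171 335 813 mm⁴.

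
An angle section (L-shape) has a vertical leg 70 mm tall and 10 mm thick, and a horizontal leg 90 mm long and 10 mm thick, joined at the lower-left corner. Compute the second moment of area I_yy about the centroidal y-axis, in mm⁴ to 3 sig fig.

I_yy ≈ 1.19 × 10⁶ mm⁴

Decompose the section into non-overlapping parts with the origin at the bottom-left of its bounding rectangle.
Vertical leg: 10 × 70, A = 700 mm², x = 5 mm, Ī = 5833.3 mm⁴.
Horizontal leg (remainder): 80 × 10, A = 800 mm², x = 50 mm, Ī = 426 667 mm⁴.
Centroid: x̄ = ΣA·x / ΣA = 29 mm.
Transfer each piece to the centroidal y-axis using Ī + A·d² with d = x − 29:
  vertical leg: d = -24 mm → contributes +409 033 mm⁴
  horizontal leg (remainder): d = 21 mm → contributes +779 467 mm⁴
Total I = 1 188 500 mm⁴.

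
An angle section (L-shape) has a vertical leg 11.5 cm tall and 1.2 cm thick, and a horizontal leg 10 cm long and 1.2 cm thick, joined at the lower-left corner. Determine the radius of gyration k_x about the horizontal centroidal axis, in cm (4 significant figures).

k_x ≈ 3.579 cm

Decompose the section into non-overlapping parts with the origin at the bottom-left of its bounding rectangle.
Vertical leg: 1.2 × 11.5, A = 13.8 cm², y = 5.75 cm, Ī = 152.088 cm⁴.
Horizontal leg (remainder): 8.8 × 1.2, A = 10.56 cm², y = 0.6 cm, Ī = 1.2672 cm⁴.
Centroid: ȳ = ΣA·y / ΣA = 3.51749 cm.
Transfer each piece to the horizontal centroidal axis using Ī + A·d² with d = y − 3.51749:
  vertical leg: d = 2.23251 cm → contributes +220.868 cm⁴
  horizontal leg (remainder): d = -2.91749 cm → contributes +91.1511 cm⁴
Total I = 312.019 cm⁴.
Radius of gyration: k = √(I/A) = √(312.019 / 24.36) = 3.57892 cm.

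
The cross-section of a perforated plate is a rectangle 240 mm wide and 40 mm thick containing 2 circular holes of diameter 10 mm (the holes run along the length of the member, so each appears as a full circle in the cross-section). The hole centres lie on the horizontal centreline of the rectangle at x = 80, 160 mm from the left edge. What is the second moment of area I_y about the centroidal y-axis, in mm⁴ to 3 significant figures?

I_y ≈ 4.58 × 10⁷ mm⁴

Break the section into simple shapes (no overlaps), measuring from the bottom-left corner of the bounding box.
Plate: 240 × 40, A = 9 600 mm², x = 120 mm, Ī = 46 080 000 mm⁴.
Hole 1 (subtracted): ⌀10, A = 78.54 mm², x = 80 mm, Ī = 490.87 mm⁴.
Hole 2 (subtracted): ⌀10, A = 78.54 mm², x = 160 mm, Ī = 490.87 mm⁴.
By symmetry the centroid is at mid-width, x̄ = 120 mm.
Transfer each piece to the centroidal y-axis using Ī + A·d² with d = x − 120:
  plate: d = 0 mm → contributes +46 080 000 mm⁴
  hole 1: d = -40 mm → contributes −126 155 mm⁴
  hole 2: d = 40 mm → contributes −126 155 mm⁴
Total I = 45 827 691 mm⁴.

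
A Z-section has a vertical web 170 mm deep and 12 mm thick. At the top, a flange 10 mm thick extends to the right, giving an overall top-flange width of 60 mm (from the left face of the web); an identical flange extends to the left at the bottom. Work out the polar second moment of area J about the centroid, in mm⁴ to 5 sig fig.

Treat the section as a set of non-overlapping primitives; coordinates are from the bounding-box lower-left.
Web: 12 × 170, A = 2 040 mm², y = 85 mm, Ī = 4 913 000 mm⁴.
Top flange (beyond web): 48 × 10, A = 480 mm², y = 165 mm, Ī = 4 000 mm⁴.
Bottom flange (beyond web): 48 × 10, A = 480 mm², y = 5 mm, Ī = 4 000 mm⁴.
Centroid: ȳ = ΣA·y / ΣA = 85 mm.
Transfer each piece to the centroidal x-axis using Ī + A·d² with d = y − 85:
  web: d = 0 mm → contributes +4 913 000 mm⁴
  top flange (beyond web): d = 80 mm → contributes +3 076 000 mm⁴
  bottom flange (beyond web): d = -80 mm → contributes +3 076 000 mm⁴
Total I = 11 065 000 mm⁴.
For the y-axis: x̄ = 54 mm.
Repeating about the centroidal y-axis gives I_y = 1 072 800 mm⁴.
Polar second moment: J = I_x + I_y = 12 137 800 mm⁴.

J ≈ 1.2138 × 10⁷ mm⁴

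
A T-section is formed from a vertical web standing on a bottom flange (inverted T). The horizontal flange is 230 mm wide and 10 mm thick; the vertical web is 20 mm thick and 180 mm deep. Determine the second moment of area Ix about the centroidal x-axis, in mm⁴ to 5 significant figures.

Treat the section as a set of non-overlapping primitives; coordinates are from the bounding-box lower-left.
Flange: 230 × 10, A = 2 300 mm², y = 5 mm, Ī = 19166.67 mm⁴.
Web: 20 × 180, A = 3 600 mm², y = 100 mm, Ī = 9 720 000 mm⁴.
Centroid: ȳ = ΣA·y / ΣA = 62.9661 mm.
Transfer each piece to the centroidal x-axis using Ī + A·d² with d = y − 62.9661:
  flange: d = -57.9661 mm → contributes +7 747 325 mm⁴
  web: d = 37.0339 mm → contributes +14 657 435 mm⁴
Total I = 22 404 760 mm⁴.

Ix ≈ 2.2405 × 10⁷ mm⁴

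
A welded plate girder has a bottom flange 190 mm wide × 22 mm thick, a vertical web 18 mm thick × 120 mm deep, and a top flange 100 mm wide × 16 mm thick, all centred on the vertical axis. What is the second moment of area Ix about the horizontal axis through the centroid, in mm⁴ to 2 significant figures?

Split into non-overlapping primitives; take the origin at the lower-left of the bounding box.
Bottom plate: 190 × 22, A = 4 180 mm², y = 11 mm, Ī = 168 593 mm⁴.
Web plate: 18 × 120, A = 2 160 mm², y = 82 mm, Ī = 2 592 000 mm⁴.
Top plate: 100 × 16, A = 1 600 mm², y = 150 mm, Ī = 34 133 mm⁴.
Centroid: ȳ = ΣA·y / ΣA = 58.32 mm.
Transfer each piece to the horizontal axis through the centroid using Ī + A·d² with d = y − 58.32:
  bottom plate: d = -47.32 mm → contributes +9 530 329 mm⁴
  web plate: d = 23.68 mm → contributes +3 802 699 mm⁴
  top plate: d = 91.68 mm → contributes +13 481 041 mm⁴
Total I = 26 814 068 mm⁴.

Ix ≈ 2.7 × 10⁷ mm⁴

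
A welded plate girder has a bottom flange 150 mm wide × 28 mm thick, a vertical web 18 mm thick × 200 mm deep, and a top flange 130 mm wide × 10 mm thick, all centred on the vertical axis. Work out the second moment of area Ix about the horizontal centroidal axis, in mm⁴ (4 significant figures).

Decompose the section into non-overlapping parts with the origin at the bottom-left of its bounding rectangle.
Bottom plate: 150 × 28, A = 4 200 mm², y = 14 mm, Ī = 274 400 mm⁴.
Web plate: 18 × 200, A = 3 600 mm², y = 128 mm, Ī = 12 000 000 mm⁴.
Top plate: 130 × 10, A = 1 300 mm², y = 233 mm, Ī = 10833.3 mm⁴.
Centroid: ȳ = ΣA·y / ΣA = 90.3846 mm.
Transfer each piece to the horizontal centroidal axis using Ī + A·d² with d = y − 90.3846:
  bottom plate: d = -76.3846 mm → contributes +24 779 760 mm⁴
  web plate: d = 37.6154 mm → contributes +17 093 702 mm⁴
  top plate: d = 142.615 mm → contributes +26 451 726 mm⁴
Total I = 68 325 187 mm⁴.

Ix ≈ 6.833 × 10⁷ mm⁴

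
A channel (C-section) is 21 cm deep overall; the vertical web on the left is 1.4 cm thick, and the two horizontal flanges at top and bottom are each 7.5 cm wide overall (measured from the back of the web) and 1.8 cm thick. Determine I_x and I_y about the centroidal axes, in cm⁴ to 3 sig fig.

I_x ≈ 3110 cm⁴, I_y ≈ 250 cm⁴

Decompose the section into non-overlapping parts with the origin at the bottom-left of its bounding rectangle.
Web: 1.4 × 21, A = 29.4 cm², y = 10.5 cm, Ī = 1080.5 cm⁴.
Top flange (beyond web): 6.1 × 1.8, A = 10.98 cm², y = 20.1 cm, Ī = 2.9646 cm⁴.
Bottom flange (beyond web): 6.1 × 1.8, A = 10.98 cm², y = 0.9 cm, Ī = 2.9646 cm⁴.
By symmetry the centroid is at mid-height, ȳ = 10.5 cm.
Transfer each piece to the centroidal x-axis using Ī + A·d² with d = y − 10.5:
  web: d = 0 cm → contributes +1080.5 cm⁴
  top flange (beyond web): d = 9.6 cm → contributes +1014.9 cm⁴
  bottom flange (beyond web): d = -9.6 cm → contributes +1014.9 cm⁴
Total I = 3110.2 cm⁴.
For the y-axis: x̄ = 2.3034 cm.
Repeating about the centroidal y-axis gives I_y = 249.67 cm⁴.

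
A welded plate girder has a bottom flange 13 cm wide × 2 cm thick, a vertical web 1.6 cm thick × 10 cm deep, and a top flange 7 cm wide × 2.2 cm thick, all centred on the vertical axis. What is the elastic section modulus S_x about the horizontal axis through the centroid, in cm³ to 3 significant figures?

Treat the section as a set of non-overlapping primitives; coordinates are from the bounding-box lower-left.
Bottom plate: 13 × 2, A = 26 cm², y = 1 cm, Ī = 8.6667 cm⁴.
Web plate: 1.6 × 10, A = 16 cm², y = 7 cm, Ī = 133.33 cm⁴.
Top plate: 7 × 2.2, A = 15.4 cm², y = 13.1 cm, Ī = 6.2113 cm⁴.
Centroid: ȳ = ΣA·y / ΣA = 5.9188 cm.
Transfer each piece to the horizontal axis through the centroid using Ī + A·d² with d = y − 5.9188:
  bottom plate: d = -4.9188 cm → contributes +637.73 cm⁴
  web plate: d = 1.0812 cm → contributes +152.04 cm⁴
  top plate: d = 7.1812 cm → contributes +800.38 cm⁴
Total I = 1590.1 cm⁴.
Extreme fibre distance c = 8.2812 cm; S = I/c = 192.02 cm³.

S_x ≈ 192 cm³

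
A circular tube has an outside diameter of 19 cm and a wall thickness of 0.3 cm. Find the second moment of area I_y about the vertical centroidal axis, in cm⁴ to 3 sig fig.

Split into non-overlapping primitives; take the origin at the lower-left of the bounding box.
Outer circle: ⌀19, A = 283.53 cm², x = 9.5 cm, Ī = 6397.1 cm⁴.
Bore (subtracted): ⌀18.4, A = 265.9 cm², x = 9.5 cm, Ī = 5626.5 cm⁴.
By symmetry the centroid is at mid-width, x̄ = 9.5 cm.
All pieces are centred on the vertical centroidal axis, so I = ΣĪ (holes subtracted) = 770.58 cm⁴.

I_y ≈ 771 cm⁴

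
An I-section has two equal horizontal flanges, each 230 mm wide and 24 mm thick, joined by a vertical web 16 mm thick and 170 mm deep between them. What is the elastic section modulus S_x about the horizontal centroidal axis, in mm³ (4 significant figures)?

S_x ≈ 1.018 × 10⁶ mm³

Split into non-overlapping primitives; take the origin at the lower-left of the bounding box.
Bottom flange: 230 × 24, A = 5 520 mm², y = 12 mm, Ī = 264 960 mm⁴.
Web: 16 × 170, A = 2 720 mm², y = 109 mm, Ī = 6 550 667 mm⁴.
Top flange: 230 × 24, A = 5 520 mm², y = 206 mm, Ī = 264 960 mm⁴.
By symmetry the centroid is at mid-height, ȳ = 109 mm.
Transfer each piece to the horizontal centroidal axis using Ī + A·d² with d = y − 109:
  bottom flange: d = -97 mm → contributes +52 202 640 mm⁴
  web: d = 0 mm → contributes +6 550 667 mm⁴
  top flange: d = 97 mm → contributes +52 202 640 mm⁴
Total I = 110 955 947 mm⁴.
Extreme fibre distance c = 109 mm; S = I/c = 1 017 944 mm³.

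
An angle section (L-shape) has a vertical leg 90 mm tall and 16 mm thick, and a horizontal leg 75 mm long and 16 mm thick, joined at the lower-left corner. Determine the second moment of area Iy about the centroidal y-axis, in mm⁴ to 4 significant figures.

Split into non-overlapping primitives; take the origin at the lower-left of the bounding box.
Vertical leg: 16 × 90, A = 1 440 mm², x = 8 mm, Ī = 30 720 mm⁴.
Horizontal leg (remainder): 59 × 16, A = 944 mm², x = 45.5 mm, Ī = 273 839 mm⁴.
Centroid: x̄ = ΣA·x / ΣA = 22.849 mm.
Transfer each piece to the centroidal y-axis using Ī + A·d² with d = x − 22.849:
  vertical leg: d = -14.849 mm → contributes +348 229 mm⁴
  horizontal leg (remainder): d = 22.651 mm → contributes +758 175 mm⁴
Total I = 1 106 404 mm⁴.

Iy ≈ 1.106 × 10⁶ mm⁴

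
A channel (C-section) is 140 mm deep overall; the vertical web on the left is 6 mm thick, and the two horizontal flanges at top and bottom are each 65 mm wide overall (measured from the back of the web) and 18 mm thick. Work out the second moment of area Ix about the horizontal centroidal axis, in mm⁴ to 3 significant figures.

Break the section into simple shapes (no overlaps), measuring from the bottom-left corner of the bounding box.
Web: 6 × 140, A = 840 mm², y = 70 mm, Ī = 1 372 000 mm⁴.
Top flange (beyond web): 59 × 18, A = 1 062 mm², y = 131 mm, Ī = 28 674 mm⁴.
Bottom flange (beyond web): 59 × 18, A = 1 062 mm², y = 9 mm, Ī = 28 674 mm⁴.
By symmetry the centroid is at mid-height, ȳ = 70 mm.
Transfer each piece to the horizontal centroidal axis using Ī + A·d² with d = y − 70:
  web: d = 0 mm → contributes +1 372 000 mm⁴
  top flange (beyond web): d = 61 mm → contributes +3 980 376 mm⁴
  bottom flange (beyond web): d = -61 mm → contributes +3 980 376 mm⁴
Total I = 9 332 752 mm⁴.

Ix ≈ 9.33 × 10⁶ mm⁴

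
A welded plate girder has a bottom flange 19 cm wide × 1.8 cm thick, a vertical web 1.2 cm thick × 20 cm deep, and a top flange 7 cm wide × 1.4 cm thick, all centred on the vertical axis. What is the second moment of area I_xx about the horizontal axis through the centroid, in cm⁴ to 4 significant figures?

Decompose the section into non-overlapping parts with the origin at the bottom-left of its bounding rectangle.
Bottom plate: 19 × 1.8, A = 34.2 cm², y = 0.9 cm, Ī = 9.234 cm⁴.
Web plate: 1.2 × 20, A = 24 cm², y = 11.8 cm, Ī = 800 cm⁴.
Top plate: 7 × 1.4, A = 9.8 cm², y = 22.5 cm, Ī = 1.60067 cm⁴.
Centroid: ȳ = ΣA·y / ΣA = 7.86 cm.
Transfer each piece to the horizontal axis through the centroid using Ī + A·d² with d = y − 7.86:
  bottom plate: d = -6.96 cm → contributes +1665.94 cm⁴
  web plate: d = 3.94 cm → contributes +1172.57 cm⁴
  top plate: d = 14.64 cm → contributes +2102.03 cm⁴
Total I = 4940.53 cm⁴.

I_xx ≈ 4941 cm⁴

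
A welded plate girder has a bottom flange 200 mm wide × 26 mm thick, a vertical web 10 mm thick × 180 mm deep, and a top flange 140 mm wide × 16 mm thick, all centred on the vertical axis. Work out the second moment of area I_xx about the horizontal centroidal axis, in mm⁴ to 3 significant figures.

Treat the section as a set of non-overlapping primitives; coordinates are from the bounding-box lower-left.
Bottom plate: 200 × 26, A = 5 200 mm², y = 13 mm, Ī = 292 933 mm⁴.
Web plate: 10 × 180, A = 1 800 mm², y = 116 mm, Ī = 4 860 000 mm⁴.
Top plate: 140 × 16, A = 2 240 mm², y = 214 mm, Ī = 47 787 mm⁴.
Centroid: ȳ = ΣA·y / ΣA = 81.792 mm.
Transfer each piece to the horizontal centroidal axis using Ī + A·d² with d = y − 81.792:
  bottom plate: d = -68.792 mm → contributes +24 901 246 mm⁴
  web plate: d = 34.208 mm → contributes +6 966 311 mm⁴
  top plate: d = 132.21 mm → contributes +39 200 523 mm⁴
Total I = 71 068 081 mm⁴.

I_xx ≈ 7.11 × 10⁷ mm⁴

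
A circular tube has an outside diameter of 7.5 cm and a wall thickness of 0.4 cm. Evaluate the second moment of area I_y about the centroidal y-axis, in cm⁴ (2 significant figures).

I_y ≈ 56 cm⁴

Break the section into simple shapes (no overlaps), measuring from the bottom-left corner of the bounding box.
Outer circle: ⌀7.5, A = 44.18 cm², x = 3.75 cm, Ī = 155.3 cm⁴.
Bore (subtracted): ⌀6.7, A = 35.26 cm², x = 3.75 cm, Ī = 98.92 cm⁴.
By symmetry the centroid is at mid-width, x̄ = 3.75 cm.
All pieces are centred on the centroidal y-axis, so I = ΣĪ (holes subtracted) = 56.4 cm⁴.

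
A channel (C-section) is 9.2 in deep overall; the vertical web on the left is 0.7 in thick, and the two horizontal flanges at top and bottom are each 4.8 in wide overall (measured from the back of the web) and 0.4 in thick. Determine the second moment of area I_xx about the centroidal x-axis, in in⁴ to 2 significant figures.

Treat the section as a set of non-overlapping primitives; coordinates are from the bounding-box lower-left.
Web: 0.7 × 9.2, A = 6.44 in², y = 4.6 in, Ī = 45.42 in⁴.
Top flange (beyond web): 4.1 × 0.4, A = 1.64 in², y = 9 in, Ī = 0.02187 in⁴.
Bottom flange (beyond web): 4.1 × 0.4, A = 1.64 in², y = 0.2 in, Ī = 0.02187 in⁴.
By symmetry the centroid is at mid-height, ȳ = 4.6 in.
Transfer each piece to the centroidal x-axis using Ī + A·d² with d = y − 4.6:
  web: d = 0 in → contributes +45.42 in⁴
  top flange (beyond web): d = 4.4 in → contributes +31.77 in⁴
  bottom flange (beyond web): d = -4.4 in → contributes +31.77 in⁴
Total I = 109 in⁴.

I_xx ≈ 110 in⁴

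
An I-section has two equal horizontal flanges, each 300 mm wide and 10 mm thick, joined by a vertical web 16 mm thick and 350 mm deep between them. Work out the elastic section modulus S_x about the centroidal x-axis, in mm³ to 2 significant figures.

S_x ≈ 1.4 × 10⁶ mm³

Decompose the section into non-overlapping parts with the origin at the bottom-left of its bounding rectangle.
Bottom flange: 300 × 10, A = 3 000 mm², y = 5 mm, Ī = 25 000 mm⁴.
Web: 16 × 350, A = 5 600 mm², y = 185 mm, Ī = 57 166 667 mm⁴.
Top flange: 300 × 10, A = 3 000 mm², y = 365 mm, Ī = 25 000 mm⁴.
By symmetry the centroid is at mid-height, ȳ = 185 mm.
Transfer each piece to the centroidal x-axis using Ī + A·d² with d = y − 185:
  bottom flange: d = -180 mm → contributes +97 225 000 mm⁴
  web: d = 0 mm → contributes +57 166 667 mm⁴
  top flange: d = 180 mm → contributes +97 225 000 mm⁴
Total I = 251 616 667 mm⁴.
Extreme fibre distance c = 185 mm; S = I/c = 1 360 090 mm³.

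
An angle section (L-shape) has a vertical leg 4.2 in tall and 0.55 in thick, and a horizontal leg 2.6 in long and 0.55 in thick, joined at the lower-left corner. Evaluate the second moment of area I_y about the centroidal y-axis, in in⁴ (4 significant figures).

I_y ≈ 1.734 in⁴

Treat the section as a set of non-overlapping primitives; coordinates are from the bounding-box lower-left.
Vertical leg: 0.55 × 4.2, A = 2.31 in², x = 0.275 in, Ī = 0.0582313 in⁴.
Horizontal leg (remainder): 2.05 × 0.55, A = 1.1275 in², x = 1.575 in, Ī = 0.39486 in⁴.
Centroid: x̄ = ΣA·x / ΣA = 0.7014 in.
Transfer each piece to the centroidal y-axis using Ī + A·d² with d = x − 0.7014:
  vertical leg: d = -0.4264 in → contributes +0.478228 in⁴
  horizontal leg (remainder): d = 0.8736 in → contributes +1.25534 in⁴
Total I = 1.73357 in⁴.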